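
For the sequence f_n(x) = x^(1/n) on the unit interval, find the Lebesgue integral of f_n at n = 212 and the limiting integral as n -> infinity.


At n = 212: f_212(x) = x^(1/212).
Step 1: integral(x^(1/212), 0, 1) = [x^(1/212+1) / (1/212+1)] from 0 to 1
     = 1 / (1/212 + 1) = 1 / ((212+1)/212) = 212/(212+1)
     = 212/213 = 0.995305
Step 2: As n -> infinity, f_n(x) = x^(1/n) -> 1 for x in (0,1], and f_n is increasing in n.
By MCT, lim_n integral(f_n) = integral(lim_n f_n) = integral(1, 0, 1) = 1.
Step 3: Verify convergence: 212/213 = 0.995305 -> 1


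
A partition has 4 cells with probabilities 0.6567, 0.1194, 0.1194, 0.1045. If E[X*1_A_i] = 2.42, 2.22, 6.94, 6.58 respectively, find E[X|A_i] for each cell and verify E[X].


For each cell A_i: E[X|A_i] = E[X*1_A_i] / P(A_i)
Step 1: E[X|A_1] = 2.42 / 0.6567 = 3.685092
Step 2: E[X|A_2] = 2.22 / 0.1194 = 18.592965
Step 3: E[X|A_3] = 6.94 / 0.1194 = 58.123953
Step 4: E[X|A_4] = 6.58 / 0.1045 = 62.966507
Verification: E[X] = sum E[X*1_A_i] = 2.42 + 2.22 + 6.94 + 6.58 = 18.16


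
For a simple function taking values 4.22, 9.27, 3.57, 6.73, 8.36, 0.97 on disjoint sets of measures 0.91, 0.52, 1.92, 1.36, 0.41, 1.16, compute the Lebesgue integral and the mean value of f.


Step 1: Integral = sum(value_i * measure_i)
= 4.22*0.91 + 9.27*0.52 + 3.57*1.92 + 6.73*1.36 + 8.36*0.41 + 0.97*1.16
= 3.8402 + 4.8204 + 6.8544 + 9.1528 + 3.4276 + 1.1252
= 29.2206
Step 2: Total measure of domain = 0.91 + 0.52 + 1.92 + 1.36 + 0.41 + 1.16 = 6.28
Step 3: Average value = 29.2206 / 6.28 = 4.652962


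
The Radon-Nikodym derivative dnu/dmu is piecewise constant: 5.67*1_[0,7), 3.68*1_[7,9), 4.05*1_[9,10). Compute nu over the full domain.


Integrate each piece of the Radon-Nikodym derivative:
Step 1: integral_0^7 5.67 dx = 5.67*(7-0) = 5.67*7 = 39.69
Step 2: integral_7^9 3.68 dx = 3.68*(9-7) = 3.68*2 = 7.36
Step 3: integral_9^10 4.05 dx = 4.05*(10-9) = 4.05*1 = 4.05
Total: 39.69 + 7.36 + 4.05 = 51.1


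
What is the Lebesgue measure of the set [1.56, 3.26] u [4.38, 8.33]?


For pairwise disjoint intervals, m(union) = sum of lengths.
= (3.26 - 1.56) + (8.33 - 4.38)
= 1.7 + 3.95
= 5.65


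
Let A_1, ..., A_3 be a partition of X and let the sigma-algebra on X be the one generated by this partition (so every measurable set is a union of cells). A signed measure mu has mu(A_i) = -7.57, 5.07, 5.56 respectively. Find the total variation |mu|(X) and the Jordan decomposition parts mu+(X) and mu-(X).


Step 1: Every measurable set is a union of atoms (the cells / points), so a Hahn decomposition is
  obtained by grouping atoms by sign: P = union of atoms with mu > 0, N = union of the remaining atoms.
  Atoms in P (indices): 2, 3;  atoms in N (indices): 1
  Positive values: 5.07, 5.56
  Negative values: -7.57
Step 2: mu+(X) = mu(P) = sum of positive atom values = 10.63
Step 3: mu-(X) = -mu(N) = sum of |negative atom values| = 7.57
Step 4: |mu|(X) = mu+(X) + mu-(X) = 10.63 + 7.57 = 18.2


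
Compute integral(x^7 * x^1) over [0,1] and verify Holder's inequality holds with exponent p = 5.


Step 1: Exact integral of f*g = integral(x^8, 0, 1) = 1/9
     = 0.111111
Step 2: Holder bound with p=5, q=1.25:
  ||f||_p = (integral x^35 dx)^(1/5) = (1/36)^(1/5) = 0.488359
  ||g||_q = (integral x^1.25 dx)^(1/1.25) = (1/2.25)^(1/1.25) = 0.522702
Step 3: Holder bound = ||f||_p * ||g||_q = 0.488359 * 0.522702 = 0.255266
Verification: 0.111111 <= 0.255266 (Holder holds)


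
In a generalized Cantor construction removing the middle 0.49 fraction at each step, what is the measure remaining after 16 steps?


Step 1: At each step, fraction remaining = 1 - 0.49 = 0.51
Step 2: After 16 steps, measure = (0.51)^16
Result = 2.094705e-05


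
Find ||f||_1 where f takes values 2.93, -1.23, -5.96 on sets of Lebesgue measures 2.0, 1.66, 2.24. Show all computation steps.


Step 1: Compute |f_i|^1 for each value:
  |2.93|^1 = 2.93
  |-1.23|^1 = 1.23
  |-5.96|^1 = 5.96
Step 2: Multiply by measures and sum:
  2.93 * 2.0 = 5.86
  1.23 * 1.66 = 2.0418
  5.96 * 2.24 = 13.3504
Sum = 5.86 + 2.0418 + 13.3504 = 21.2522
Step 3: Take the p-th root:
||f||_1 = (21.2522)^(1/1) = 21.2522


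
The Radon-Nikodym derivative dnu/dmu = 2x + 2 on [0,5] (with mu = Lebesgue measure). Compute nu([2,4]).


nu(A) = integral_A (dnu/dmu) dmu = integral_2^4 (2x + 2) dx
Step 1: Antiderivative F(x) = (2/2)x^2 + 2x
Step 2: F(4) = (2/2)*4^2 + 2*4 = 16 + 8 = 24
Step 3: F(2) = (2/2)*2^2 + 2*2 = 4 + 4 = 8
Step 4: nu([2,4]) = F(4) - F(2) = 24 - 8 = 16


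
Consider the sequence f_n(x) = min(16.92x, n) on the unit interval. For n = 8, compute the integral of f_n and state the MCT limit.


f(x) = 16.92x on [0,1]; f_n(x) = min(16.92x, n). At n = 8:
Step 1: f(x) reaches 8 at x = 8/16.92 = 0.472813
Step 2: integral(f_8) = integral(16.92x, 0, 0.472813) + integral(8, 0.472813, 1)
       = 16.92*0.472813^2/2 + 8*(1 - 0.472813)
       = 1.891253 + 4.217494
       = 6.108747
Step 3: As n -> infinity, f_n increases to f, so by MCT integral(f_n) -> integral(f) = 16.92/2 = 8.46.
Convergence: integral(f_8) = 6.108747 -> 8.46 as n -> infinity


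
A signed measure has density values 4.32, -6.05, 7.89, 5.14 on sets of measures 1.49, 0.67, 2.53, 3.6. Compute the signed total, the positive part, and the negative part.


Step 1: Compute signed measure on each set:
  Set 1: 4.32 * 1.49 = 6.4368
  Set 2: -6.05 * 0.67 = -4.0535
  Set 3: 7.89 * 2.53 = 19.9617
  Set 4: 5.14 * 3.6 = 18.504
Step 2: Total signed measure = (6.4368) + (-4.0535) + (19.9617) + (18.504)
     = 40.849
Step 3: Positive part mu+(X) = sum of positive contributions = 44.9025
Step 4: Negative part mu-(X) = |sum of negative contributions| = 4.0535


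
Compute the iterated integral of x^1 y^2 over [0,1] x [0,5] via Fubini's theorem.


By Fubini's theorem, the double integral factors as a product of single integrals:
Step 1: integral_0^1 x^1 dx = [x^2/2] from 0 to 1
     = 1^2/2 = 0.5
Step 2: integral_0^5 y^2 dy = [y^3/3] from 0 to 5
     = 5^3/3 = 41.666667
Step 3: Double integral = 0.5 * 41.666667 = 20.833333


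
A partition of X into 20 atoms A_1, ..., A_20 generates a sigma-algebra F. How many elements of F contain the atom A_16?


Each element of F is a union of some subset S of the 20 atoms.
The element contains A_16 iff A_16 is in S.
So we count subsets S of {A_1,...,A_20} with A_16 in S: choose freely among the other 19 atoms.
Count = 2^(20-1) = 2^19 = 524288.


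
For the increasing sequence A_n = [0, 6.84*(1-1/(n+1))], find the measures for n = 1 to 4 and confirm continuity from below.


By continuity of measure from below: if A_n increases to A, then m(A_n) -> m(A).
Here A = [0, 6.84], so m(A) = 6.84
Step 1: a_1 = 6.84*(1 - 1/2) = 3.42, m(A_1) = 3.42
Step 2: a_2 = 6.84*(1 - 1/3) = 4.56, m(A_2) = 4.56
Step 3: a_3 = 6.84*(1 - 1/4) = 5.13, m(A_3) = 5.13
Step 4: a_4 = 6.84*(1 - 1/5) = 5.472, m(A_4) = 5.472
Limit: m(A_n) -> m([0,6.84]) = 6.84


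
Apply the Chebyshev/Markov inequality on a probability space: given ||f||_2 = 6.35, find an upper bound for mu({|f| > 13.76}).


Chebyshev/Markov inequality: mu(|f| > eps) <= (||f||_p / eps)^p
Step 1: ||f||_2 / eps = 6.35 / 13.76 = 0.461483
Step 2: Raise to power p = 2:
  (0.461483)^2 = 0.212966
Step 3: Therefore mu(|f| > 13.76) <= 0.212966


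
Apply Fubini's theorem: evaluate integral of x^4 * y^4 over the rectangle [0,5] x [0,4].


By Fubini's theorem, the double integral factors as a product of single integrals:
Step 1: integral_0^5 x^4 dx = [x^5/5] from 0 to 5
     = 5^5/5 = 625
Step 2: integral_0^4 y^4 dy = [y^5/5] from 0 to 4
     = 4^5/5 = 204.8
Step 3: Double integral = 625 * 204.8 = 128000


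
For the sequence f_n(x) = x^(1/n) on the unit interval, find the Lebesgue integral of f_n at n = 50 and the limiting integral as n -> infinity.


At n = 50: f_50(x) = x^(1/50).
Step 1: integral(x^(1/50), 0, 1) = [x^(1/50+1) / (1/50+1)] from 0 to 1
     = 1 / (1/50 + 1) = 1 / ((50+1)/50) = 50/(50+1)
     = 50/51 = 0.980392
Step 2: As n -> infinity, f_n(x) = x^(1/n) -> 1 for x in (0,1], and f_n is increasing in n.
By MCT, lim_n integral(f_n) = integral(lim_n f_n) = integral(1, 0, 1) = 1.
Step 3: Verify convergence: 50/51 = 0.980392 -> 1


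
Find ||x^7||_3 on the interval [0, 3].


Step 1: ||f||_3 = (integral_0^3 |x^7|^3 dx)^(1/3)
     = (integral_0^3 x^21 dx)^(1/3)
Step 2: integral_0^3 x^21 dx = [x^22/(22)] from 0 to 3 = 3^22/22
     = 31381059609/22 = 1.426412e+09
Step 3: ||f||_3 = (1.426412e+09)^(1/3) = 1125.680063


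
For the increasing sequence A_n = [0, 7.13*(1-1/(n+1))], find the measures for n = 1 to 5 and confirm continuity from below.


By continuity of measure from below: if A_n increases to A, then m(A_n) -> m(A).
Here A = [0, 7.13], so m(A) = 7.13
Step 1: a_1 = 7.13*(1 - 1/2) = 3.565, m(A_1) = 3.565
Step 2: a_2 = 7.13*(1 - 1/3) = 4.7533, m(A_2) = 4.7533
Step 3: a_3 = 7.13*(1 - 1/4) = 5.3475, m(A_3) = 5.3475
Step 4: a_4 = 7.13*(1 - 1/5) = 5.704, m(A_4) = 5.704
Step 5: a_5 = 7.13*(1 - 1/6) = 5.9417, m(A_5) = 5.9417
Limit: m(A_n) -> m([0,7.13]) = 7.13


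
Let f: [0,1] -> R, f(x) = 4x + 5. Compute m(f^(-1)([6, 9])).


f^(-1)([6, 9]) = {x : 6 <= 4x + 5 <= 9}
Solving: (6 - 5)/4 <= x <= (9 - 5)/4
= [0.25, 1]
Intersecting with [0,1]: [0.25, 1]
Measure = 1 - 0.25 = 0.75


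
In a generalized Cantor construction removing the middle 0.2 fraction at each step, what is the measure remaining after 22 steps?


Step 1: At each step, fraction remaining = 1 - 0.2 = 0.8
Step 2: After 22 steps, measure = (0.8)^22
Result = 0.007379


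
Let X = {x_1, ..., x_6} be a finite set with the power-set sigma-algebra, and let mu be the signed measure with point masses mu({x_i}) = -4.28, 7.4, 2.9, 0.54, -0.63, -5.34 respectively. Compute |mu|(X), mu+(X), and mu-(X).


Step 1: Every measurable set is a union of atoms (the cells / points), so a Hahn decomposition is
  obtained by grouping atoms by sign: P = union of atoms with mu > 0, N = union of the remaining atoms.
  Atoms in P (indices): 2, 3, 4;  atoms in N (indices): 1, 5, 6
  Positive values: 7.4, 2.9, 0.54
  Negative values: -4.28, -0.63, -5.34
Step 2: mu+(X) = mu(P) = sum of positive atom values = 10.84
Step 3: mu-(X) = -mu(N) = sum of |negative atom values| = 10.25
Step 4: |mu|(X) = mu+(X) + mu-(X) = 10.84 + 10.25 = 21.09


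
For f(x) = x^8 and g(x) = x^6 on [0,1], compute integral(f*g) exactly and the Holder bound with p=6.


Step 1: Exact integral of f*g = integral(x^14, 0, 1) = 1/15
     = 0.066667
Step 2: Holder bound with p=6, q=1.2:
  ||f||_p = (integral x^48 dx)^(1/6) = (1/49)^(1/6) = 0.522758
  ||g||_q = (integral x^7.2 dx)^(1/1.2) = (1/8.2)^(1/1.2) = 0.173176
Step 3: Holder bound = ||f||_p * ||g||_q = 0.522758 * 0.173176 = 0.090529
Verification: 0.066667 <= 0.090529 (Holder holds)


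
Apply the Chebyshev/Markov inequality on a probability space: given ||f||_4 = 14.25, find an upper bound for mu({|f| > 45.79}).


Chebyshev/Markov inequality: mu(|f| > eps) <= (||f||_p / eps)^p
Step 1: ||f||_4 / eps = 14.25 / 45.79 = 0.311203
Step 2: Raise to power p = 4:
  (0.311203)^4 = 0.009379
Step 3: Therefore mu(|f| > 45.79) <= 0.009379


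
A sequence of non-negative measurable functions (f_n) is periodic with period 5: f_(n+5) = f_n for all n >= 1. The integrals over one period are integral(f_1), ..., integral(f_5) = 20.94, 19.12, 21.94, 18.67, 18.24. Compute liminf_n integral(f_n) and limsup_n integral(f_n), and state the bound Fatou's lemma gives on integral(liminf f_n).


The sequence (integral(f_n)) is periodic with period 5, repeating the values 20.94, 19.12, 21.94, 18.67, 18.24 indefinitely.
Step 1: For a periodic sequence, every tail (a_m, a_(m+1), ...) contains all 5 period values infinitely often.
Step 2: Hence inf of every tail = min of the period values = min(20.94, 19.12, 21.94, 18.67, 18.24) = 18.24.
        liminf_n integral(f_n) = sup over m of (inf of tail from m) = 18.24.
Step 3: Similarly sup of every tail = max of the period values = 21.94.
        limsup_n integral(f_n) = 21.94.
Step 4: Fatou's lemma: integral(liminf_n f_n) <= liminf_n integral(f_n) = 18.24.
        So the integral of the pointwise liminf is at most 18.24.


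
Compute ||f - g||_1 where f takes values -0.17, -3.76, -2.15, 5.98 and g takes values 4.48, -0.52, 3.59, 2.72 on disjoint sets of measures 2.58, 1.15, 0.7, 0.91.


Step 1: Compute differences f_i - g_i:
  -0.17 - 4.48 = -4.65
  -3.76 - -0.52 = -3.24
  -2.15 - 3.59 = -5.74
  5.98 - 2.72 = 3.26
Step 2: Compute |diff|^1 * measure for each set:
  |-4.65|^1 * 2.58 = 4.65 * 2.58 = 11.997
  |-3.24|^1 * 1.15 = 3.24 * 1.15 = 3.726
  |-5.74|^1 * 0.7 = 5.74 * 0.7 = 4.018
  |3.26|^1 * 0.91 = 3.26 * 0.91 = 2.9666
Step 3: Sum = 22.7076
Step 4: ||f-g||_1 = (22.7076)^(1/1) = 22.7076


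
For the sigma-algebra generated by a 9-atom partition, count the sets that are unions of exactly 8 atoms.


Each element of F is a union of some subset of the 9 atoms.
Elements that are unions of exactly 8 atoms correspond to 8-element subsets of the 9 atoms.
Count = C(9, 8) = 9! / (8! * 1!) = 9.


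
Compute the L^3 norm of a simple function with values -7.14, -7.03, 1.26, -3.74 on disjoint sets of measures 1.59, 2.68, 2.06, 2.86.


Step 1: Compute |f_i|^3 for each value:
  |-7.14|^3 = 363.994344
  |-7.03|^3 = 347.428927
  |1.26|^3 = 2.000376
  |-3.74|^3 = 52.313624
Step 2: Multiply by measures and sum:
  363.994344 * 1.59 = 578.751007
  347.428927 * 2.68 = 931.109524
  2.000376 * 2.06 = 4.120775
  52.313624 * 2.86 = 149.616965
Sum = 578.751007 + 931.109524 + 4.120775 + 149.616965 = 1663.598271
Step 3: Take the p-th root:
||f||_3 = (1663.598271)^(1/3) = 11.849031


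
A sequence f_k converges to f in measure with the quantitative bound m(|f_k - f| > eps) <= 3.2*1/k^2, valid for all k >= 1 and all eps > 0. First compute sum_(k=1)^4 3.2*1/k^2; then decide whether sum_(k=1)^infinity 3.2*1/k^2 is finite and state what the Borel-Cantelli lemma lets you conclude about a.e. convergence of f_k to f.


Step 1: List the terms 3.2*1/k^2 for k = 1 to 4:
  k=1: 3.2
  k=2: 0.8
  k=3: 0.355556
  k=4: 0.2
Step 2: Partial sum = 3.2 + 0.8 + 0.355556 + 0.2
     = 4.555556
Step 3: The full series sum_(k>=1) 3.2*1/k^2 converges (p-series with p = 2 > 1; a constant multiple of a convergent series converges).
Step 4: Fix eps > 0. Since sum_k m(|f_k - f| > eps) < infinity, the Borel-Cantelli lemma gives
        m(limsup_k {|f_k - f| > eps}) = 0, i.e. for a.e. x, |f_k(x) - f(x)| <= eps for all large k.
        Applying this with eps = 1/j for j = 1, 2, ... and intersecting the countably many full-measure sets,
        for a.e. x we get limsup_k |f_k(x) - f(x)| <= 1/j for every j, hence f_k -> f almost everywhere.
Conclusion: series converges; Borel-Cantelli yields f_k -> f a.e.


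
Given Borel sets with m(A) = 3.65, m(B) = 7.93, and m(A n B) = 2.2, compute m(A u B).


By inclusion-exclusion: m(A u B) = m(A) + m(B) - m(A n B)
= 3.65 + 7.93 - 2.2
= 9.38


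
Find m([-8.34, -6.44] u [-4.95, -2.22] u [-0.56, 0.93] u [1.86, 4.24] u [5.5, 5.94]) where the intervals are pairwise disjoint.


For pairwise disjoint intervals, m(union) = sum of lengths.
= (-6.44 - -8.34) + (-2.22 - -4.95) + (0.93 - -0.56) + (4.24 - 1.86) + (5.94 - 5.5)
= 1.9 + 2.73 + 1.49 + 2.38 + 0.44
= 8.94


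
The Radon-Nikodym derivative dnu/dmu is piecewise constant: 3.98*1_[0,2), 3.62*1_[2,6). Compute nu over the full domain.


Integrate each piece of the Radon-Nikodym derivative:
Step 1: integral_0^2 3.98 dx = 3.98*(2-0) = 3.98*2 = 7.96
Step 2: integral_2^6 3.62 dx = 3.62*(6-2) = 3.62*4 = 14.48
Total: 7.96 + 14.48 = 22.44


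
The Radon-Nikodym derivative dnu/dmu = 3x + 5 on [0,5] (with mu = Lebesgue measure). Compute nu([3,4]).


nu(A) = integral_A (dnu/dmu) dmu = integral_3^4 (3x + 5) dx
Step 1: Antiderivative F(x) = (3/2)x^2 + 5x
Step 2: F(4) = (3/2)*4^2 + 5*4 = 24 + 20 = 44
Step 3: F(3) = (3/2)*3^2 + 5*3 = 13.5 + 15 = 28.5
Step 4: nu([3,4]) = F(4) - F(3) = 44 - 28.5 = 15.5


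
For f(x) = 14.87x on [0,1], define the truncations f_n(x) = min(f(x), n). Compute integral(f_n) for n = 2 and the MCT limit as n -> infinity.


f(x) = 14.87x on [0,1]; f_n(x) = min(14.87x, n). At n = 2:
Step 1: f(x) reaches 2 at x = 2/14.87 = 0.134499
Step 2: integral(f_2) = integral(14.87x, 0, 0.134499) + integral(2, 0.134499, 1)
       = 14.87*0.134499^2/2 + 2*(1 - 0.134499)
       = 0.134499 + 1.731002
       = 1.865501
Step 3: As n -> infinity, f_n increases to f, so by MCT integral(f_n) -> integral(f) = 14.87/2 = 7.435.
Convergence: integral(f_2) = 1.865501 -> 7.435 as n -> infinity


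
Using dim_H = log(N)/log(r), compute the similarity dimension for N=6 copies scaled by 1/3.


For a self-similar set with N copies scaled by 1/r:
dim_H = log(N)/log(r) = log(6)/log(3)
= 1.791759/1.098612
= 1.63093


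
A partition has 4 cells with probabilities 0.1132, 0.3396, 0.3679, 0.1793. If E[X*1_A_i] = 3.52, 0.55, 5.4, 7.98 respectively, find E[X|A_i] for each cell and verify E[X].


For each cell A_i: E[X|A_i] = E[X*1_A_i] / P(A_i)
Step 1: E[X|A_1] = 3.52 / 0.1132 = 31.095406
Step 2: E[X|A_2] = 0.55 / 0.3396 = 1.619552
Step 3: E[X|A_3] = 5.4 / 0.3679 = 14.677902
Step 4: E[X|A_4] = 7.98 / 0.1793 = 44.506414
Verification: E[X] = sum E[X*1_A_i] = 3.52 + 0.55 + 5.4 + 7.98 = 17.45


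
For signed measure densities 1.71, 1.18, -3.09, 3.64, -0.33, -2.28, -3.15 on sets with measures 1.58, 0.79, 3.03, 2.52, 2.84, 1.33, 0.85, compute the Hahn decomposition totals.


Step 1: Compute signed measure on each set:
  Set 1: 1.71 * 1.58 = 2.7018
  Set 2: 1.18 * 0.79 = 0.9322
  Set 3: -3.09 * 3.03 = -9.3627
  Set 4: 3.64 * 2.52 = 9.1728
  Set 5: -0.33 * 2.84 = -0.9372
  Set 6: -2.28 * 1.33 = -3.0324
  Set 7: -3.15 * 0.85 = -2.6775
Step 2: Total signed measure = (2.7018) + (0.9322) + (-9.3627) + (9.1728) + (-0.9372) + (-3.0324) + (-2.6775)
     = -3.203
Step 3: Positive part mu+(X) = sum of positive contributions = 12.8068
Step 4: Negative part mu-(X) = |sum of negative contributions| = 16.0098


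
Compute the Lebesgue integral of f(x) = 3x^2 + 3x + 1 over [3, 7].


The Lebesgue integral of a Riemann-integrable function agrees with the Riemann integral.
Antiderivative F(x) = (3/3)x^3 + (3/2)x^2 + 1x
F(7) = (3/3)*7^3 + (3/2)*7^2 + 1*7
     = (3/3)*343 + (3/2)*49 + 1*7
     = 343 + 73.5 + 7
     = 423.5
F(3) = 43.5
Integral = F(7) - F(3) = 423.5 - 43.5 = 380


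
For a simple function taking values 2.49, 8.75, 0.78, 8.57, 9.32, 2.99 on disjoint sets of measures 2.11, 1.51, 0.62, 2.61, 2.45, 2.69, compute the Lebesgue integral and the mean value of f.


Step 1: Integral = sum(value_i * measure_i)
= 2.49*2.11 + 8.75*1.51 + 0.78*0.62 + 8.57*2.61 + 9.32*2.45 + 2.99*2.69
= 5.2539 + 13.2125 + 0.4836 + 22.3677 + 22.834 + 8.0431
= 72.1948
Step 2: Total measure of domain = 2.11 + 1.51 + 0.62 + 2.61 + 2.45 + 2.69 = 11.99
Step 3: Average value = 72.1948 / 11.99 = 6.021251


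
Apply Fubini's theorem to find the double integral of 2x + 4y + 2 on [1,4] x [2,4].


By Fubini, integrate in x first, then y.
Step 1: Fix y, integrate over x in [1,4]:
  integral(2x + 4y + 2, x=1..4)
  = 2*(4^2 - 1^2)/2 + (4y + 2)*(4 - 1)
  = 15 + (4y + 2)*3
  = 15 + 12y + 6
  = 21 + 12y
Step 2: Integrate over y in [2,4]:
  integral(21 + 12y, y=2..4)
  = 21*2 + 12*(4^2 - 2^2)/2
  = 42 + 72
  = 114


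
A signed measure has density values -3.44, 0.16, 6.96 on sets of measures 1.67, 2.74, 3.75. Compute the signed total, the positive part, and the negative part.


Step 1: Compute signed measure on each set:
  Set 1: -3.44 * 1.67 = -5.7448
  Set 2: 0.16 * 2.74 = 0.4384
  Set 3: 6.96 * 3.75 = 26.1
Step 2: Total signed measure = (-5.7448) + (0.4384) + (26.1)
     = 20.7936
Step 3: Positive part mu+(X) = sum of positive contributions = 26.5384
Step 4: Negative part mu-(X) = |sum of negative contributions| = 5.7448


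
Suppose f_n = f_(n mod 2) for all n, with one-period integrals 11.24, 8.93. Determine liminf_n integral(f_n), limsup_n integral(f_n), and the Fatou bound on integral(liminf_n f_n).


The sequence (integral(f_n)) is periodic with period 2, repeating the values 11.24, 8.93 indefinitely.
Step 1: For a periodic sequence, every tail (a_m, a_(m+1), ...) contains all 2 period values infinitely often.
Step 2: Hence inf of every tail = min of the period values = min(11.24, 8.93) = 8.93.
        liminf_n integral(f_n) = sup over m of (inf of tail from m) = 8.93.
Step 3: Similarly sup of every tail = max of the period values = 11.24.
        limsup_n integral(f_n) = 11.24.
Step 4: Fatou's lemma: integral(liminf_n f_n) <= liminf_n integral(f_n) = 8.93.
        So the integral of the pointwise liminf is at most 8.93.


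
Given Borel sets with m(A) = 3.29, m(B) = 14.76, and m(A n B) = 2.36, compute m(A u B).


By inclusion-exclusion: m(A u B) = m(A) + m(B) - m(A n B)
= 3.29 + 14.76 - 2.36
= 15.69


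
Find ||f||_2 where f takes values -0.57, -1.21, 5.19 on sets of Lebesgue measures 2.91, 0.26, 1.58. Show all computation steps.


Step 1: Compute |f_i|^2 for each value:
  |-0.57|^2 = 0.3249
  |-1.21|^2 = 1.4641
  |5.19|^2 = 26.9361
Step 2: Multiply by measures and sum:
  0.3249 * 2.91 = 0.945459
  1.4641 * 0.26 = 0.380666
  26.9361 * 1.58 = 42.559038
Sum = 0.945459 + 0.380666 + 42.559038 = 43.885163
Step 3: Take the p-th root:
||f||_2 = (43.885163)^(1/2) = 6.624588


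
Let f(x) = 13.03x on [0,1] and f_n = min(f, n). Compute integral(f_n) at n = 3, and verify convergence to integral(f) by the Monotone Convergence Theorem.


f(x) = 13.03x on [0,1]; f_n(x) = min(13.03x, n). At n = 3:
Step 1: f(x) reaches 3 at x = 3/13.03 = 0.230238
Step 2: integral(f_3) = integral(13.03x, 0, 0.230238) + integral(3, 0.230238, 1)
       = 13.03*0.230238^2/2 + 3*(1 - 0.230238)
       = 0.345357 + 2.309286
       = 2.654643
Step 3: As n -> infinity, f_n increases to f, so by MCT integral(f_n) -> integral(f) = 13.03/2 = 6.515.
Convergence: integral(f_3) = 2.654643 -> 6.515 as n -> infinity


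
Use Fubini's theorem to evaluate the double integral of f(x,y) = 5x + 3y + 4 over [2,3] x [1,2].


By Fubini, integrate in x first, then y.
Step 1: Fix y, integrate over x in [2,3]:
  integral(5x + 3y + 4, x=2..3)
  = 5*(3^2 - 2^2)/2 + (3y + 4)*(3 - 2)
  = 12.5 + (3y + 4)*1
  = 12.5 + 3y + 4
  = 16.5 + 3y
Step 2: Integrate over y in [1,2]:
  integral(16.5 + 3y, y=1..2)
  = 16.5*1 + 3*(2^2 - 1^2)/2
  = 16.5 + 4.5
  = 21


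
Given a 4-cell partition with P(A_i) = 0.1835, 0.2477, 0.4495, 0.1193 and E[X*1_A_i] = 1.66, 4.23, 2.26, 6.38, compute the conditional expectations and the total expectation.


For each cell A_i: E[X|A_i] = E[X*1_A_i] / P(A_i)
Step 1: E[X|A_1] = 1.66 / 0.1835 = 9.046322
Step 2: E[X|A_2] = 4.23 / 0.2477 = 17.077109
Step 3: E[X|A_3] = 2.26 / 0.4495 = 5.027809
Step 4: E[X|A_4] = 6.38 / 0.1193 = 53.478625
Verification: E[X] = sum E[X*1_A_i] = 1.66 + 4.23 + 2.26 + 6.38 = 14.53


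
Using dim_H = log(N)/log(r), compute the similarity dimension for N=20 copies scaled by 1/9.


For a self-similar set with N copies scaled by 1/r:
dim_H = log(N)/log(r) = log(20)/log(9)
= 2.995732/2.197225
= 1.363417


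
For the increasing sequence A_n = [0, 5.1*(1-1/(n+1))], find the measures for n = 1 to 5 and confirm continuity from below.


By continuity of measure from below: if A_n increases to A, then m(A_n) -> m(A).
Here A = [0, 5.1], so m(A) = 5.1
Step 1: a_1 = 5.1*(1 - 1/2) = 2.55, m(A_1) = 2.55
Step 2: a_2 = 5.1*(1 - 1/3) = 3.4, m(A_2) = 3.4
Step 3: a_3 = 5.1*(1 - 1/4) = 3.825, m(A_3) = 3.825
Step 4: a_4 = 5.1*(1 - 1/5) = 4.08, m(A_4) = 4.08
Step 5: a_5 = 5.1*(1 - 1/6) = 4.25, m(A_5) = 4.25
Limit: m(A_n) -> m([0,5.1]) = 5.1


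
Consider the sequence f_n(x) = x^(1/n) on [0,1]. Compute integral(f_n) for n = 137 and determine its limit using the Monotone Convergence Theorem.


At n = 137: f_137(x) = x^(1/137).
Step 1: integral(x^(1/137), 0, 1) = [x^(1/137+1) / (1/137+1)] from 0 to 1
     = 1 / (1/137 + 1) = 1 / ((137+1)/137) = 137/(137+1)
     = 137/138 = 0.992754
Step 2: As n -> infinity, f_n(x) = x^(1/n) -> 1 for x in (0,1], and f_n is increasing in n.
By MCT, lim_n integral(f_n) = integral(lim_n f_n) = integral(1, 0, 1) = 1.
Step 3: Verify convergence: 137/138 = 0.992754 -> 1


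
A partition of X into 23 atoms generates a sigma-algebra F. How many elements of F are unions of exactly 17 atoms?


Each element of F is a union of some subset of the 23 atoms.
Elements that are unions of exactly 17 atoms correspond to 17-element subsets of the 23 atoms.
Count = C(23, 17) = 23! / (17! * 6!) = 100947.


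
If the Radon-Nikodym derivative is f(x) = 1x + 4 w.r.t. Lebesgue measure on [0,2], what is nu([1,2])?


nu(A) = integral_A (dnu/dmu) dmu = integral_1^2 (1x + 4) dx
Step 1: Antiderivative F(x) = (1/2)x^2 + 4x
Step 2: F(2) = (1/2)*2^2 + 4*2 = 2 + 8 = 10
Step 3: F(1) = (1/2)*1^2 + 4*1 = 0.5 + 4 = 4.5
Step 4: nu([1,2]) = F(2) - F(1) = 10 - 4.5 = 5.5


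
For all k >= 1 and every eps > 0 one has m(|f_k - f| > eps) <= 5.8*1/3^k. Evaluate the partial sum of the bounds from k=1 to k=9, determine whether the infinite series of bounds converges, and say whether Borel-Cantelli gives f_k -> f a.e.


Step 1: List the terms 5.8*1/3^k for k = 1 to 9:
  k=1: 1.933333
  k=2: 0.644444
  k=3: 0.214815
  k=4: 0.071605
  k=5: 0.023868
  k=6: 0.007956
  k=7: 0.002652
  k=8: 8.840116e-04
  k=9: 2.946705e-04
Step 2: Partial sum = 1.933333 + 0.644444 + 0.214815 + 0.071605 + 0.023868 + 0.007956 + 0.002652 + 8.840116e-04 + 2.946705e-04
     = 2.899853
Step 3: The full series sum_(k>=1) 5.8*1/3^k converges (geometric series with ratio 1/3 < 1; a constant multiple of a convergent series converges).
Step 4: Fix eps > 0. Since sum_k m(|f_k - f| > eps) < infinity, the Borel-Cantelli lemma gives
        m(limsup_k {|f_k - f| > eps}) = 0, i.e. for a.e. x, |f_k(x) - f(x)| <= eps for all large k.
        Applying this with eps = 1/j for j = 1, 2, ... and intersecting the countably many full-measure sets,
        for a.e. x we get limsup_k |f_k(x) - f(x)| <= 1/j for every j, hence f_k -> f almost everywhere.
Conclusion: series converges; Borel-Cantelli yields f_k -> f a.e.


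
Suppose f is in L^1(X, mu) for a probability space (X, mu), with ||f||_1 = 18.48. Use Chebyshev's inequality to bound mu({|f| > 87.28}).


Chebyshev/Markov inequality: mu(|f| > eps) <= (||f||_p / eps)^p
Step 1: ||f||_1 / eps = 18.48 / 87.28 = 0.211732
Step 2: Raise to power p = 1:
  (0.211732)^1 = 0.211732
Step 3: Therefore mu(|f| > 87.28) <= 0.211732


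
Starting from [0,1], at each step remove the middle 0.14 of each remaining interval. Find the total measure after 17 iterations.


Step 1: At each step, fraction remaining = 1 - 0.14 = 0.86
Step 2: After 17 steps, measure = (0.86)^17
Result = 0.076997


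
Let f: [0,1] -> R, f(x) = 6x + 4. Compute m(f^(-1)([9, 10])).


f^(-1)([9, 10]) = {x : 9 <= 6x + 4 <= 10}
Solving: (9 - 4)/6 <= x <= (10 - 4)/6
= [0.833333, 1]
Intersecting with [0,1]: [0.833333, 1]
Measure = 1 - 0.833333 = 0.166667


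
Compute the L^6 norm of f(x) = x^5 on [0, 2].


Step 1: ||f||_6 = (integral_0^2 |x^5|^6 dx)^(1/6)
     = (integral_0^2 x^30 dx)^(1/6)
Step 2: integral_0^2 x^30 dx = [x^31/(31)] from 0 to 2 = 2^31/31
     = 2147483648/31 = 6.927367e+07
Step 3: ||f||_6 = (6.927367e+07)^(1/6) = 20.265688


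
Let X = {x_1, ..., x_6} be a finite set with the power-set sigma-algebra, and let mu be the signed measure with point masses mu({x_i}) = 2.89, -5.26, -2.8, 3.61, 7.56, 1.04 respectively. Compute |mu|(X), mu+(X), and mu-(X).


Step 1: Every measurable set is a union of atoms (the cells / points), so a Hahn decomposition is
  obtained by grouping atoms by sign: P = union of atoms with mu > 0, N = union of the remaining atoms.
  Atoms in P (indices): 1, 4, 5, 6;  atoms in N (indices): 2, 3
  Positive values: 2.89, 3.61, 7.56, 1.04
  Negative values: -5.26, -2.8
Step 2: mu+(X) = mu(P) = sum of positive atom values = 15.1
Step 3: mu-(X) = -mu(N) = sum of |negative atom values| = 8.06
Step 4: |mu|(X) = mu+(X) + mu-(X) = 15.1 + 8.06 = 23.16


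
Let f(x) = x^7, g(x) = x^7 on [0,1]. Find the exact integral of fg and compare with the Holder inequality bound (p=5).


Step 1: Exact integral of f*g = integral(x^14, 0, 1) = 1/15
     = 0.066667
Step 2: Holder bound with p=5, q=1.25:
  ||f||_p = (integral x^35 dx)^(1/5) = (1/36)^(1/5) = 0.488359
  ||g||_q = (integral x^8.75 dx)^(1/1.25) = (1/9.75)^(1/1.25) = 0.161732
Step 3: Holder bound = ||f||_p * ||g||_q = 0.488359 * 0.161732 = 0.078983
Verification: 0.066667 <= 0.078983 (Holder holds)


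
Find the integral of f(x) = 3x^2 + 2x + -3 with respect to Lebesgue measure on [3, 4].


The Lebesgue integral of a Riemann-integrable function agrees with the Riemann integral.
Antiderivative F(x) = (3/3)x^3 + (2/2)x^2 + -3x
F(4) = (3/3)*4^3 + (2/2)*4^2 + -3*4
     = (3/3)*64 + (2/2)*16 + -3*4
     = 64 + 16 + -12
     = 68
F(3) = 27
Integral = F(4) - F(3) = 68 - 27 = 41


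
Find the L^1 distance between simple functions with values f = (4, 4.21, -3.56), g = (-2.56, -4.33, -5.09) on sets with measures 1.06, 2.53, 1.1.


Step 1: Compute differences f_i - g_i:
  4 - -2.56 = 6.56
  4.21 - -4.33 = 8.54
  -3.56 - -5.09 = 1.53
Step 2: Compute |diff|^1 * measure for each set:
  |6.56|^1 * 1.06 = 6.56 * 1.06 = 6.9536
  |8.54|^1 * 2.53 = 8.54 * 2.53 = 21.6062
  |1.53|^1 * 1.1 = 1.53 * 1.1 = 1.683
Step 3: Sum = 30.2428
Step 4: ||f-g||_1 = (30.2428)^(1/1) = 30.2428


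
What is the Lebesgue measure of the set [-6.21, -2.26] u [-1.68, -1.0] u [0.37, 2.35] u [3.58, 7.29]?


For pairwise disjoint intervals, m(union) = sum of lengths.
= (-2.26 - -6.21) + (-1.0 - -1.68) + (2.35 - 0.37) + (7.29 - 3.58)
= 3.95 + 0.68 + 1.98 + 3.71
= 10.32


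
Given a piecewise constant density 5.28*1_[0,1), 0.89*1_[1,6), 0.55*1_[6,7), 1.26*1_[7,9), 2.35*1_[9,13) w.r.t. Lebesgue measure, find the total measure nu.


Integrate each piece of the Radon-Nikodym derivative:
Step 1: integral_0^1 5.28 dx = 5.28*(1-0) = 5.28*1 = 5.28
Step 2: integral_1^6 0.89 dx = 0.89*(6-1) = 0.89*5 = 4.45
Step 3: integral_6^7 0.55 dx = 0.55*(7-6) = 0.55*1 = 0.55
Step 4: integral_7^9 1.26 dx = 1.26*(9-7) = 1.26*2 = 2.52
Step 5: integral_9^13 2.35 dx = 2.35*(13-9) = 2.35*4 = 9.4
Total: 5.28 + 4.45 + 0.55 + 2.52 + 9.4 = 22.2


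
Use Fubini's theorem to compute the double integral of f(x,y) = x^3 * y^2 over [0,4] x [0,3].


By Fubini's theorem, the double integral factors as a product of single integrals:
Step 1: integral_0^4 x^3 dx = [x^4/4] from 0 to 4
     = 4^4/4 = 64
Step 2: integral_0^3 y^2 dy = [y^3/3] from 0 to 3
     = 3^3/3 = 9
Step 3: Double integral = 64 * 9 = 576


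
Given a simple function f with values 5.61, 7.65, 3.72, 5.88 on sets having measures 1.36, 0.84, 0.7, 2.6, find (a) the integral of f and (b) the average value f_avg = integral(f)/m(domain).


Step 1: Integral = sum(value_i * measure_i)
= 5.61*1.36 + 7.65*0.84 + 3.72*0.7 + 5.88*2.6
= 7.6296 + 6.426 + 2.604 + 15.288
= 31.9476
Step 2: Total measure of domain = 1.36 + 0.84 + 0.7 + 2.6 = 5.5
Step 3: Average value = 31.9476 / 5.5 = 5.808655


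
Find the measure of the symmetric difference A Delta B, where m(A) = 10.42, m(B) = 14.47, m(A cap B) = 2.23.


m(A Delta B) = m(A) + m(B) - 2*m(A n B)
= 10.42 + 14.47 - 2*2.23
= 10.42 + 14.47 - 4.46
= 20.43


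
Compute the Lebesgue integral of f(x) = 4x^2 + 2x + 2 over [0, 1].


The Lebesgue integral of a Riemann-integrable function agrees with the Riemann integral.
Antiderivative F(x) = (4/3)x^3 + (2/2)x^2 + 2x
F(1) = (4/3)*1^3 + (2/2)*1^2 + 2*1
     = (4/3)*1 + (2/2)*1 + 2*1
     = 1.333333 + 1 + 2
     = 4.333333
F(0) = 0.0
Integral = F(1) - F(0) = 4.333333 - 0.0 = 4.333333


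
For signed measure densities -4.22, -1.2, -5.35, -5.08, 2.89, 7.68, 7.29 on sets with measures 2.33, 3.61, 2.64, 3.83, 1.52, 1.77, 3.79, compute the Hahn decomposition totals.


Step 1: Compute signed measure on each set:
  Set 1: -4.22 * 2.33 = -9.8326
  Set 2: -1.2 * 3.61 = -4.332
  Set 3: -5.35 * 2.64 = -14.124
  Set 4: -5.08 * 3.83 = -19.4564
  Set 5: 2.89 * 1.52 = 4.3928
  Set 6: 7.68 * 1.77 = 13.5936
  Set 7: 7.29 * 3.79 = 27.6291
Step 2: Total signed measure = (-9.8326) + (-4.332) + (-14.124) + (-19.4564) + (4.3928) + (13.5936) + (27.6291)
     = -2.1295
Step 3: Positive part mu+(X) = sum of positive contributions = 45.6155
Step 4: Negative part mu-(X) = |sum of negative contributions| = 47.745


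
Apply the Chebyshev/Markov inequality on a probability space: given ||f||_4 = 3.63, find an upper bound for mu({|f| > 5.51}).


Chebyshev/Markov inequality: mu(|f| > eps) <= (||f||_p / eps)^p
Step 1: ||f||_4 / eps = 3.63 / 5.51 = 0.658802
Step 2: Raise to power p = 4:
  (0.658802)^4 = 0.188374
Step 3: Therefore mu(|f| > 5.51) <= 0.188374


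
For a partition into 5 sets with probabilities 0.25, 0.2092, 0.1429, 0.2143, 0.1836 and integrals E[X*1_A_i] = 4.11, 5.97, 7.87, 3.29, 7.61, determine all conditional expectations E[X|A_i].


For each cell A_i: E[X|A_i] = E[X*1_A_i] / P(A_i)
Step 1: E[X|A_1] = 4.11 / 0.25 = 16.44
Step 2: E[X|A_2] = 5.97 / 0.2092 = 28.537285
Step 3: E[X|A_3] = 7.87 / 0.1429 = 55.073478
Step 4: E[X|A_4] = 3.29 / 0.2143 = 15.35231
Step 5: E[X|A_5] = 7.61 / 0.1836 = 41.448802
Verification: E[X] = sum E[X*1_A_i] = 4.11 + 5.97 + 7.87 + 3.29 + 7.61 = 28.85


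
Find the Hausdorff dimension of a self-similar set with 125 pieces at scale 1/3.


For a self-similar set with N copies scaled by 1/r:
dim_H = log(N)/log(r) = log(125)/log(3)
= 4.828314/1.098612
= 4.394921


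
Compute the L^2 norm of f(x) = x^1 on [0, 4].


Step 1: ||f||_2 = (integral_0^4 |x^1|^2 dx)^(1/2)
     = (integral_0^4 x^2 dx)^(1/2)
Step 2: integral_0^4 x^2 dx = [x^3/(3)] from 0 to 4 = 4^3/3
     = 64/3 = 21.333333
Step 3: ||f||_2 = (21.333333)^(1/2) = 4.618802


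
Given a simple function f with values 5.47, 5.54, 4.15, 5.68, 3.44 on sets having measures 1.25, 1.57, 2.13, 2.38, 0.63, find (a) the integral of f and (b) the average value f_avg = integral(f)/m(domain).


Step 1: Integral = sum(value_i * measure_i)
= 5.47*1.25 + 5.54*1.57 + 4.15*2.13 + 5.68*2.38 + 3.44*0.63
= 6.8375 + 8.6978 + 8.8395 + 13.5184 + 2.1672
= 40.0604
Step 2: Total measure of domain = 1.25 + 1.57 + 2.13 + 2.38 + 0.63 = 7.96
Step 3: Average value = 40.0604 / 7.96 = 5.032714


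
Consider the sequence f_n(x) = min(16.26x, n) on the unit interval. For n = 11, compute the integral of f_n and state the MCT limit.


f(x) = 16.26x on [0,1]; f_n(x) = min(16.26x, n). At n = 11:
Step 1: f(x) reaches 11 at x = 11/16.26 = 0.676507
Step 2: integral(f_11) = integral(16.26x, 0, 0.676507) + integral(11, 0.676507, 1)
       = 16.26*0.676507^2/2 + 11*(1 - 0.676507)
       = 3.720787 + 3.558426
       = 7.279213
Step 3: As n -> infinity, f_n increases to f, so by MCT integral(f_n) -> integral(f) = 16.26/2 = 8.13.
Convergence: integral(f_11) = 7.279213 -> 8.13 as n -> infinity


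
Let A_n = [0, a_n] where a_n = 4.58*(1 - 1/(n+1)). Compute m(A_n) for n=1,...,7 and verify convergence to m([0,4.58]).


By continuity of measure from below: if A_n increases to A, then m(A_n) -> m(A).
Here A = [0, 4.58], so m(A) = 4.58
Step 1: a_1 = 4.58*(1 - 1/2) = 2.29, m(A_1) = 2.29
Step 2: a_2 = 4.58*(1 - 1/3) = 3.0533, m(A_2) = 3.0533
Step 3: a_3 = 4.58*(1 - 1/4) = 3.435, m(A_3) = 3.435
Step 4: a_4 = 4.58*(1 - 1/5) = 3.664, m(A_4) = 3.664
Step 5: a_5 = 4.58*(1 - 1/6) = 3.8167, m(A_5) = 3.8167
Step 6: a_6 = 4.58*(1 - 1/7) = 3.9257, m(A_6) = 3.9257
Step 7: a_7 = 4.58*(1 - 1/8) = 4.0075, m(A_7) = 4.0075
Limit: m(A_n) -> m([0,4.58]) = 4.58


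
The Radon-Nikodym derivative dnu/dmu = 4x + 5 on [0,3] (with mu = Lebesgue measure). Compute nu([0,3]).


nu(A) = integral_A (dnu/dmu) dmu = integral_0^3 (4x + 5) dx
Step 1: Antiderivative F(x) = (4/2)x^2 + 5x
Step 2: F(3) = (4/2)*3^2 + 5*3 = 18 + 15 = 33
Step 3: F(0) = (4/2)*0^2 + 5*0 = 0.0 + 0 = 0.0
Step 4: nu([0,3]) = F(3) - F(0) = 33 - 0.0 = 33


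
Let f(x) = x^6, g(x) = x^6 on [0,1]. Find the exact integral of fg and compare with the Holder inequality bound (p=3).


Step 1: Exact integral of f*g = integral(x^12, 0, 1) = 1/13
     = 0.076923
Step 2: Holder bound with p=3, q=1.5:
  ||f||_p = (integral x^18 dx)^(1/3) = (1/19)^(1/3) = 0.374756
  ||g||_q = (integral x^9 dx)^(1/1.5) = (1/10)^(1/1.5) = 0.215443
Step 3: Holder bound = ||f||_p * ||g||_q = 0.374756 * 0.215443 = 0.080739
Verification: 0.076923 <= 0.080739 (Holder holds)


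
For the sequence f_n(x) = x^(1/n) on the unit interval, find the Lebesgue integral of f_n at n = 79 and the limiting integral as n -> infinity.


At n = 79: f_79(x) = x^(1/79).
Step 1: integral(x^(1/79), 0, 1) = [x^(1/79+1) / (1/79+1)] from 0 to 1
     = 1 / (1/79 + 1) = 1 / ((79+1)/79) = 79/(79+1)
     = 79/80 = 0.9875
Step 2: As n -> infinity, f_n(x) = x^(1/n) -> 1 for x in (0,1], and f_n is increasing in n.
By MCT, lim_n integral(f_n) = integral(lim_n f_n) = integral(1, 0, 1) = 1.
Step 3: Verify convergence: 79/80 = 0.9875 -> 1


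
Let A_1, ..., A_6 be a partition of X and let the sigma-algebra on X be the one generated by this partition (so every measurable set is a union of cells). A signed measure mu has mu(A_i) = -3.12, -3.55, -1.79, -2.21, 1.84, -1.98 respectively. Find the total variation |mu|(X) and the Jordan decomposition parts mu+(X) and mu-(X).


Step 1: Every measurable set is a union of atoms (the cells / points), so a Hahn decomposition is
  obtained by grouping atoms by sign: P = union of atoms with mu > 0, N = union of the remaining atoms.
  Atoms in P (indices): 5;  atoms in N (indices): 1, 2, 3, 4, 6
  Positive values: 1.84
  Negative values: -3.12, -3.55, -1.79, -2.21, -1.98
Step 2: mu+(X) = mu(P) = sum of positive atom values = 1.84
Step 3: mu-(X) = -mu(N) = sum of |negative atom values| = 12.65
Step 4: |mu|(X) = mu+(X) + mu-(X) = 1.84 + 12.65 = 14.49


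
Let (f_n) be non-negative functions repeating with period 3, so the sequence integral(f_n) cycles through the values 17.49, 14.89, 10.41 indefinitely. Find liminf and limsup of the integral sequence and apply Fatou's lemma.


The sequence (integral(f_n)) is periodic with period 3, repeating the values 17.49, 14.89, 10.41 indefinitely.
Step 1: For a periodic sequence, every tail (a_m, a_(m+1), ...) contains all 3 period values infinitely often.
Step 2: Hence inf of every tail = min of the period values = min(17.49, 14.89, 10.41) = 10.41.
        liminf_n integral(f_n) = sup over m of (inf of tail from m) = 10.41.
Step 3: Similarly sup of every tail = max of the period values = 17.49.
        limsup_n integral(f_n) = 17.49.
Step 4: Fatou's lemma: integral(liminf_n f_n) <= liminf_n integral(f_n) = 10.41.
        So the integral of the pointwise liminf is at most 10.41.


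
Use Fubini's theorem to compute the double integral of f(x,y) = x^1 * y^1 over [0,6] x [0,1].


By Fubini's theorem, the double integral factors as a product of single integrals:
Step 1: integral_0^6 x^1 dx = [x^2/2] from 0 to 6
     = 6^2/2 = 18
Step 2: integral_0^1 y^1 dy = [y^2/2] from 0 to 1
     = 1^2/2 = 0.5
Step 3: Double integral = 18 * 0.5 = 9


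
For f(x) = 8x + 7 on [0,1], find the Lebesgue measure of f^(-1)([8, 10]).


f^(-1)([8, 10]) = {x : 8 <= 8x + 7 <= 10}
Solving: (8 - 7)/8 <= x <= (10 - 7)/8
= [0.125, 0.375]
Intersecting with [0,1]: [0.125, 0.375]
Measure = 0.375 - 0.125 = 0.25


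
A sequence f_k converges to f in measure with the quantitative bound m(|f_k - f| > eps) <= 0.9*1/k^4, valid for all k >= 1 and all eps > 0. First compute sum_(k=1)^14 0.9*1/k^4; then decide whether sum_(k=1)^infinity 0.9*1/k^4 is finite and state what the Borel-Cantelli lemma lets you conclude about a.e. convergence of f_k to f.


Step 1: List the terms 0.9*1/k^4 for k = 1 to 14:
  k=1: 0.9
  k=2: 0.05625
  k=3: 0.011111
  k=4: 0.003516
  k=5: 0.00144
  k=6: 6.944444e-04
  k=7: 3.748438e-04
  k=8: 2.197266e-04
  k=9: 1.371742e-04
  k=10: 9.000000e-05
  k=11: 6.147121e-05
  k=12: 4.340278e-05
  k=13: 3.151150e-05
  k=14: 2.342774e-05
Step 2: Partial sum = 0.9 + 0.05625 + 0.011111 + 0.003516 + 0.00144 + 6.944444e-04 + 3.748438e-04 + 2.197266e-04 + 1.371742e-04 + 9.000000e-05 + 6.147121e-05 + 4.340278e-05 + 3.151150e-05 + 2.342774e-05
     = 0.973993
Step 3: The full series sum_(k>=1) 0.9*1/k^4 converges (p-series with p = 4 > 1; a constant multiple of a convergent series converges).
Step 4: Fix eps > 0. Since sum_k m(|f_k - f| > eps) < infinity, the Borel-Cantelli lemma gives
        m(limsup_k {|f_k - f| > eps}) = 0, i.e. for a.e. x, |f_k(x) - f(x)| <= eps for all large k.
        Applying this with eps = 1/j for j = 1, 2, ... and intersecting the countably many full-measure sets,
        for a.e. x we get limsup_k |f_k(x) - f(x)| <= 1/j for every j, hence f_k -> f almost everywhere.
Conclusion: series converges; Borel-Cantelli yields f_k -> f a.e.
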